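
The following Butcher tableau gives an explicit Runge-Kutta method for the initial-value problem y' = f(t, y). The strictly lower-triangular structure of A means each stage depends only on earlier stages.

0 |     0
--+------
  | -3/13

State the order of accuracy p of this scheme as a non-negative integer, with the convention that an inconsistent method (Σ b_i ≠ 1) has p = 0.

0

b = (-3/13)
c = (0)
Σ b_i: (-3/13)·1 = -3/13 ≠ 1 ⇒ order 0.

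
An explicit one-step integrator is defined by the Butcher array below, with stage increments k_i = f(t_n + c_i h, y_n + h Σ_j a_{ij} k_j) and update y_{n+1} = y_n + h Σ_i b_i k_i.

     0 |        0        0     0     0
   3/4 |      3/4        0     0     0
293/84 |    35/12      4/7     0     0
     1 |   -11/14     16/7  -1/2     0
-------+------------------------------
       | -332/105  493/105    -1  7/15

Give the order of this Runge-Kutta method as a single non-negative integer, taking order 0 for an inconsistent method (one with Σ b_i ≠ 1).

b = (-332/105, 493/105, -1, 7/15)
c = (0, 3/4, 293/84, 1)
Ac = (0, 0, 3/7, -5/168)
Σ b_i: (-332/105)·1 + 493/105·1 + (-1)·1 + 7/15·1 = 1 ✓
b·c: 493/105·3/4 + (-1)·293/84 + 7/15·1 = 1/2 ✓
b·c²: 493/105·9/16 + (-1)·85849/7056 + 7/15·1 = -79901/8820 ≠ 1/3 ⇒ order 2.
b·Ac: (-1)·3/7 + 7/15·(-5/168) = -223/504 ≠ 1/6

2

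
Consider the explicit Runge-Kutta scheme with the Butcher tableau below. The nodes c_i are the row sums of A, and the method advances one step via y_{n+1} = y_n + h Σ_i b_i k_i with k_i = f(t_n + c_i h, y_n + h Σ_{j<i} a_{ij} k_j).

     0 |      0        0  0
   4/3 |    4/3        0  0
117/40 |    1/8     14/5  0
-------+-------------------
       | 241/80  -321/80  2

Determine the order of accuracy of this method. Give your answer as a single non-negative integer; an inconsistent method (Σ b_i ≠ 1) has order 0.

b = (241/80, -321/80, 2)
c = (0, 4/3, 117/40)
Ac = (0, 0, 56/15)
Σ b_i: 241/80·1 + (-321/80)·1 + 2·1 = 1 ✓
b·c: (-321/80)·4/3 + 2·117/40 = 1/2 ✓
b·c²: (-321/80)·16/9 + 2·13689/1600 = 23947/2400 ≠ 1/3 ⇒ order 2.
b·Ac: 2·56/15 = 112/15 ≠ 1/6

2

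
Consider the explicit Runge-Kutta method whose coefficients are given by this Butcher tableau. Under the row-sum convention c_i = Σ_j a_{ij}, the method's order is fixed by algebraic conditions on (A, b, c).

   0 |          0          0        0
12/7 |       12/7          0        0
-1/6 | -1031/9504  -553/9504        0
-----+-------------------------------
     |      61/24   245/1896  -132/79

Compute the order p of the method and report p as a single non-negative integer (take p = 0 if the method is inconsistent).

b = (61/24, 245/1896, -132/79)
c = (0, 12/7, -1/6)
Ac = (0, 0, -79/792)
Σ b_i: 61/24·1 + 245/1896·1 + (-132/79)·1 = 1 ✓
b·c: 245/1896·12/7 + (-132/79)·(-1/6) = 1/2 ✓
b·c²: 245/1896·144/49 + (-132/79)·1/36 = 1/3 ✓
b·Ac: (-132/79)·(-79/792) = 1/6 ✓; 3 stages ⇒ order 3.

3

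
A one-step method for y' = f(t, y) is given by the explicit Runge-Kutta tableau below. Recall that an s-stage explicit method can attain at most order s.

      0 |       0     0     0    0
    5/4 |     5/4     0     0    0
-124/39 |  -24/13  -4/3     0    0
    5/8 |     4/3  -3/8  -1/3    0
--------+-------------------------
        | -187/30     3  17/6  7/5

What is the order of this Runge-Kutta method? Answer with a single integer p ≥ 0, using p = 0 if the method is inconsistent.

1

b = (-187/30, 3, 17/6, 7/5)
c = (0, 5/4, -124/39, 5/8)
Ac = (0, 0, -5/3, 2213/3744)
Σ b_i: (-187/30)·1 + 3·1 + 17/6·1 + 7/5·1 = 1 ✓
b·c: 3·5/4 + 17/6·(-124/39) + 7/5·5/8 = -4103/936 ≠ 1/2 ⇒ order 1.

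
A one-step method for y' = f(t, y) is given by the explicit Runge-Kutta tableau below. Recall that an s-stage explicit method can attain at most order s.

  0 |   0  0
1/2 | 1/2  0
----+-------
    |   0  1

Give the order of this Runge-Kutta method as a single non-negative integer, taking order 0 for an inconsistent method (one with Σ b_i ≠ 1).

b = (0, 1)
c = (0, 1/2)
Σ b_i: 1·1 = 1 ✓
b·c: 1·1/2 = 1/2 ✓; 2 stages ⇒ order 2.

2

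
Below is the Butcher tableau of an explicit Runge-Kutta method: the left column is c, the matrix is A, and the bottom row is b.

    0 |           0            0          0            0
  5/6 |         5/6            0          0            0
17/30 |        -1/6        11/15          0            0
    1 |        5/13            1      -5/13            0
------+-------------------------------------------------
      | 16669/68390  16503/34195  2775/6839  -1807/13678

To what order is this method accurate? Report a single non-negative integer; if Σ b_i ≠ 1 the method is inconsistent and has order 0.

b = (16669/68390, 16503/34195, 2775/6839, -1807/13678)
c = (0, 5/6, 17/30, 1)
Ac = (0, 0, 11/18, 8/13)
Σ b_i: 16669/68390·1 + 16503/34195·1 + 2775/6839·1 + (-1807/13678)·1 = 1 ✓
b·c: 16503/34195·5/6 + 2775/6839·17/30 + (-1807/13678)·1 = 1/2 ✓
b·c²: 16503/34195·25/36 + 2775/6839·289/900 + (-1807/13678)·1 = 1/3 ✓
b·Ac: 2775/6839·11/18 + (-1807/13678)·8/13 = 1/6 ✓
b·c³: 16503/34195·125/216 + 2775/6839·4913/27000 + (-1807/13678)·1 = 90691/410340 ≠ 1/4 ⇒ order 3.
b·(c∘Ac): 2775/6839·187/540 + (-1807/13678)·8/13 = 14579/246204 ≠ 1/8
b·Ac²: 2775/6839·55/108 + (-1807/13678)·334/585 = 17947/136780 ≠ 1/12
b·A²c: (-1807/13678)·(-55/234) = 7645/246204 ≠ 1/24

3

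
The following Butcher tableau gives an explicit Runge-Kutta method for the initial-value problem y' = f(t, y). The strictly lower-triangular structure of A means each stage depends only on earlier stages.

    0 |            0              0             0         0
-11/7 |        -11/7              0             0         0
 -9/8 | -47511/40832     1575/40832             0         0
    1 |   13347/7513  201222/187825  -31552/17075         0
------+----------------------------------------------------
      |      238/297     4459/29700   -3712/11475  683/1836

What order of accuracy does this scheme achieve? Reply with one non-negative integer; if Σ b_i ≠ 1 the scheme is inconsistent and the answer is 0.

4

b = (238/297, 4459/29700, -3712/11475, 683/1836)
c = (0, -11/7, -9/8, 1)
Ac = (0, 0, -225/3712, 270/683)
Σ b_i: 238/297·1 + 4459/29700·1 + (-3712/11475)·1 + 683/1836·1 = 1 ✓
b·c: 4459/29700·(-11/7) + (-3712/11475)·(-9/8) + 683/1836·1 = 1/2 ✓
b·c²: 4459/29700·121/49 + (-3712/11475)·81/64 + 683/1836·1 = 1/3 ✓
b·Ac: (-3712/11475)·(-225/3712) + 683/1836·270/683 = 1/6 ✓
b·c³: 4459/29700·(-1331/343) + (-3712/11475)·(-729/512) + 683/1836·1 = 1/4 ✓
b·(c∘Ac): (-3712/11475)·2025/29696 + 683/1836·270/683 = 1/8 ✓
b·Ac²: (-3712/11475)·2475/25984 + 683/1836·1467/4781 = 1/12 ✓
b·A²c: 683/1836·153/1366 = 1/24 ✓; 4 stages ⇒ order 4.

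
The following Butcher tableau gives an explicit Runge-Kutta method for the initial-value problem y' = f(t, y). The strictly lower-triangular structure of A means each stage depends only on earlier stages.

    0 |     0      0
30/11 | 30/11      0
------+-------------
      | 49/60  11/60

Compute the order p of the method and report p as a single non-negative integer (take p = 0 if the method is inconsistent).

b = (49/60, 11/60)
c = (0, 30/11)
Σ b_i: 49/60·1 + 11/60·1 = 1 ✓
b·c: 11/60·30/11 = 1/2 ✓; 2 stages ⇒ order 2.

2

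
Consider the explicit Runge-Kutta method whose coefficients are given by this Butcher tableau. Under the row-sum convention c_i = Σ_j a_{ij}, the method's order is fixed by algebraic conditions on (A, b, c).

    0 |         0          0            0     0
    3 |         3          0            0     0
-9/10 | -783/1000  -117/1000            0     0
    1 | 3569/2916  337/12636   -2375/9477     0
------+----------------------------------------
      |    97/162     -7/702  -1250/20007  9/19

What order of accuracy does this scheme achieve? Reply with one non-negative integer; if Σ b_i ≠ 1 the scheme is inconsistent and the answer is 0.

4

b = (97/162, -7/702, -1250/20007, 9/19)
c = (0, 3, -9/10, 1)
Ac = (0, 0, -351/1000, 11/36)
Σ b_i: 97/162·1 + (-7/702)·1 + (-1250/20007)·1 + 9/19·1 = 1 ✓
b·c: (-7/702)·3 + (-1250/20007)·(-9/10) + 9/19·1 = 1/2 ✓
b·c²: (-7/702)·9 + (-1250/20007)·81/100 + 9/19·1 = 1/3 ✓
b·Ac: (-1250/20007)·(-351/1000) + 9/19·11/36 = 1/6 ✓
b·c³: (-7/702)·27 + (-1250/20007)·(-729/1000) + 9/19·1 = 1/4 ✓
b·(c∘Ac): (-1250/20007)·3159/10000 + 9/19·11/36 = 1/8 ✓
b·Ac²: (-1250/20007)·(-1053/1000) + 9/19·1/27 = 1/12 ✓
b·A²c: 9/19·19/216 = 1/24 ✓; 4 stages ⇒ order 4.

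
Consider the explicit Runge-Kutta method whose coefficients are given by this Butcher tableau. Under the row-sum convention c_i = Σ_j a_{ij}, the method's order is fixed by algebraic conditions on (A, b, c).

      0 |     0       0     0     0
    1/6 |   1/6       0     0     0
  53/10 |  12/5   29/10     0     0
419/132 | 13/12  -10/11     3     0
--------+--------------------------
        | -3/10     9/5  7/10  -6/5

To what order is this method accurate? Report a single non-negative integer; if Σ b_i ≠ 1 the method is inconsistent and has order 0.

1

b = (-3/10, 9/5, 7/10, -6/5)
c = (0, 1/6, 53/10, 419/132)
Ac = (0, 0, 29/60, 5197/330)
Σ b_i: (-3/10)·1 + 9/5·1 + 7/10·1 + (-6/5)·1 = 1 ✓
b·c: 9/5·1/6 + 7/10·53/10 + (-6/5)·419/132 = 221/1100 ≠ 1/2 ⇒ order 1.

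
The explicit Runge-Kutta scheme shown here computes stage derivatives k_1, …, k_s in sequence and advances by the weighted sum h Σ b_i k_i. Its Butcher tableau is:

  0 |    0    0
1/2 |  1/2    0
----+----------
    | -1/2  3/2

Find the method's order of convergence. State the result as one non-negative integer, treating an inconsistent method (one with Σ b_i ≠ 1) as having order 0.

b = (-1/2, 3/2)
c = (0, 1/2)
Σ b_i: (-1/2)·1 + 3/2·1 = 1 ✓
b·c: 3/2·1/2 = 3/4 ≠ 1/2 ⇒ order 1.

1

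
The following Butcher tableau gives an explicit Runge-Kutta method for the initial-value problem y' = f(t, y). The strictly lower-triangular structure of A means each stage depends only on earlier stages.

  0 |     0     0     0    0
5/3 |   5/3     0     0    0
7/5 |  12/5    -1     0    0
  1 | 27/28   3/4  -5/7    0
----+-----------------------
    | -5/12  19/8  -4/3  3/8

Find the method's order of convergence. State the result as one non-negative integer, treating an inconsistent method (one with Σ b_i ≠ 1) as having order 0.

b = (-5/12, 19/8, -4/3, 3/8)
c = (0, 5/3, 7/5, 1)
Ac = (0, 0, -5/3, 1/4)
Σ b_i: (-5/12)·1 + 19/8·1 + (-4/3)·1 + 3/8·1 = 1 ✓
b·c: 19/8·5/3 + (-4/3)·7/5 + 3/8·1 = 37/15 ≠ 1/2 ⇒ order 1.

1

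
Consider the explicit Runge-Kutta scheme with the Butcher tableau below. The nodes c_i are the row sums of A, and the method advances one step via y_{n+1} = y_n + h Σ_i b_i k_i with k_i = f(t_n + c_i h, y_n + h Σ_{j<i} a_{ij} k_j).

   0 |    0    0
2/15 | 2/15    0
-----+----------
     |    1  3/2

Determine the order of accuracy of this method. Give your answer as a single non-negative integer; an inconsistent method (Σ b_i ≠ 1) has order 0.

0

b = (1, 3/2)
c = (0, 2/15)
Σ b_i: 1·1 + 3/2·1 = 5/2 ≠ 1 ⇒ order 0.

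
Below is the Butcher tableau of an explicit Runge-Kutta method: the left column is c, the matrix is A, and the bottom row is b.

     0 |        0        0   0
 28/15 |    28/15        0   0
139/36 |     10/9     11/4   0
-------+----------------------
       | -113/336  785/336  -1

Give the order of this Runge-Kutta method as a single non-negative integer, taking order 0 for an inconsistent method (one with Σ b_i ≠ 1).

2

b = (-113/336, 785/336, -1)
c = (0, 28/15, 139/36)
Ac = (0, 0, 77/15)
Σ b_i: (-113/336)·1 + 785/336·1 + (-1)·1 = 1 ✓
b·c: 785/336·28/15 + (-1)·139/36 = 1/2 ✓
b·c²: 785/336·784/225 + (-1)·19321/1296 = -43853/6480 ≠ 1/3 ⇒ order 2.
b·Ac: (-1)·77/15 = -77/15 ≠ 1/6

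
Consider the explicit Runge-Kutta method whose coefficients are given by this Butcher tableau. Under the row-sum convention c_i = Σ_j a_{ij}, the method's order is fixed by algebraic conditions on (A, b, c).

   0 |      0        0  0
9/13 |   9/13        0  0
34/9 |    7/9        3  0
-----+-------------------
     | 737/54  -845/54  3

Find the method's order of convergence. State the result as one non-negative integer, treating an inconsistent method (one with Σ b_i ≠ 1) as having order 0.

2

b = (737/54, -845/54, 3)
c = (0, 9/13, 34/9)
Ac = (0, 0, 27/13)
Σ b_i: 737/54·1 + (-845/54)·1 + 3·1 = 1 ✓
b·c: (-845/54)·9/13 + 3·34/9 = 1/2 ✓
b·c²: (-845/54)·81/169 + 3·1156/81 = 1907/54 ≠ 1/3 ⇒ order 2.
b·Ac: 3·27/13 = 81/13 ≠ 1/6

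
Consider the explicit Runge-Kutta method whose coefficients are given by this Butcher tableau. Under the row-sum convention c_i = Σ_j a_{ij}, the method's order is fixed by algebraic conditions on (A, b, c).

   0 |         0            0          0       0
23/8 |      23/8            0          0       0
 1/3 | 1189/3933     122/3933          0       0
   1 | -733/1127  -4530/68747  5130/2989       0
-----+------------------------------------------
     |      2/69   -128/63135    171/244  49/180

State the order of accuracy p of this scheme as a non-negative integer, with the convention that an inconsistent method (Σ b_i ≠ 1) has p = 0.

4

b = (2/69, -128/63135, 171/244, 49/180)
c = (0, 23/8, 1/3, 1)
Ac = (0, 0, 61/684, 75/196)
Σ b_i: 2/69·1 + (-128/63135)·1 + 171/244·1 + 49/180·1 = 1 ✓
b·c: (-128/63135)·23/8 + 171/244·1/3 + 49/180·1 = 1/2 ✓
b·c²: (-128/63135)·529/64 + 171/244·1/9 + 49/180·1 = 1/3 ✓
b·Ac: 171/244·61/684 + 49/180·75/196 = 1/6 ✓
b·c³: (-128/63135)·12167/512 + 171/244·1/27 + 49/180·1 = 1/4 ✓
b·(c∘Ac): 171/244·61/2052 + 49/180·75/196 = 1/8 ✓
b·Ac²: 171/244·1403/5472 + 49/180·(-555/1568) = 1/12 ✓
b·A²c: 49/180·15/98 = 1/24 ✓; 4 stages ⇒ order 4.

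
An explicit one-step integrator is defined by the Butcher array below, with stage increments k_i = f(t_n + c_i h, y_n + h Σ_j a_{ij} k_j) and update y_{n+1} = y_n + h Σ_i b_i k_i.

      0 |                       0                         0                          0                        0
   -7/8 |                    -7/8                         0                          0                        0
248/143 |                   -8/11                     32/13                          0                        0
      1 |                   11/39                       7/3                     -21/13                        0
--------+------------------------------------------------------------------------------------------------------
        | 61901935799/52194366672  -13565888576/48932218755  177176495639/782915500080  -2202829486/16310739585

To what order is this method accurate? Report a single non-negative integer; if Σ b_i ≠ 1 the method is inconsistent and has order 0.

b = (61901935799/52194366672, -13565888576/48932218755, 177176495639/782915500080, -2202829486/16310739585)
c = (0, -7/8, 248/143, 1)
Ac = (0, 0, -28/13, -216083/44616)
Σ b_i: 61901935799/52194366672·1 + (-13565888576/48932218755)·1 + 177176495639/782915500080·1 + (-2202829486/16310739585)·1 = 1 ✓
b·c: (-13565888576/48932218755)·(-7/8) + 177176495639/782915500080·248/143 + (-2202829486/16310739585)·1 = 1/2 ✓
b·c²: (-13565888576/48932218755)·49/64 + 177176495639/782915500080·61504/20449 + (-2202829486/16310739585)·1 = 1/3 ✓
b·Ac: 177176495639/782915500080·(-28/13) + (-2202829486/16310739585)·(-216083/44616) = 1/6 ✓
b·c³: (-13565888576/48932218755)·(-343/512) + 177176495639/782915500080·15252992/2924207 + (-2202829486/16310739585)·1 = 656333259169/533128173864 ≠ 1/4 ⇒ order 3.
b·(c∘Ac): 177176495639/782915500080·(-6944/1859) + (-2202829486/16310739585)·(-216083/44616) = -118823731/621361508 ≠ 1/8
b·Ac²: 177176495639/782915500080·49/26 + (-2202829486/16310739585)·(-156802037/51040704) = 897141579167/1066256347728 ≠ 1/12
b·A²c: (-2202829486/16310739585)·588/169 = -364965832/776701885 ≠ 1/24

3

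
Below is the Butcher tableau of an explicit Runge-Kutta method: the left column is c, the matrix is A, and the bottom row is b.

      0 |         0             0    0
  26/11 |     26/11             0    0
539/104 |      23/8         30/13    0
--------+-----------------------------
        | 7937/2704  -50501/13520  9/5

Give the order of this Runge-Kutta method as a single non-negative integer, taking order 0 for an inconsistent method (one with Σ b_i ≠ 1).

2

b = (7937/2704, -50501/13520, 9/5)
c = (0, 26/11, 539/104)
Ac = (0, 0, 60/11)
Σ b_i: 7937/2704·1 + (-50501/13520)·1 + 9/5·1 = 1 ✓
b·c: (-50501/13520)·26/11 + 9/5·539/104 = 1/2 ✓
b·c²: (-50501/13520)·676/121 + 9/5·290521/10816 = 3269503/118976 ≠ 1/3 ⇒ order 2.
b·Ac: 9/5·60/11 = 108/11 ≠ 1/6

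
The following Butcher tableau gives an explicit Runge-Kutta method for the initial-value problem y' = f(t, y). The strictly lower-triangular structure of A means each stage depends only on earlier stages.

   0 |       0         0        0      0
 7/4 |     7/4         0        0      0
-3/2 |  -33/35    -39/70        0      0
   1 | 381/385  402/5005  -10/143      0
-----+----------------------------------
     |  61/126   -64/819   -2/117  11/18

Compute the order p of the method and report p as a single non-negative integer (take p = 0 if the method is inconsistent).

4

b = (61/126, -64/819, -2/117, 11/18)
c = (0, 7/4, -3/2, 1)
Ac = (0, 0, -39/40, 27/110)
Σ b_i: 61/126·1 + (-64/819)·1 + (-2/117)·1 + 11/18·1 = 1 ✓
b·c: (-64/819)·7/4 + (-2/117)·(-3/2) + 11/18·1 = 1/2 ✓
b·c²: (-64/819)·49/16 + (-2/117)·9/4 + 11/18·1 = 1/3 ✓
b·Ac: (-2/117)·(-39/40) + 11/18·27/110 = 1/6 ✓
b·c³: (-64/819)·343/64 + (-2/117)·(-27/8) + 11/18·1 = 1/4 ✓
b·(c∘Ac): (-2/117)·117/80 + 11/18·27/110 = 1/8 ✓
b·Ac²: (-2/117)·(-273/160) + 11/18·39/440 = 1/12 ✓
b·A²c: 11/18·3/44 = 1/24 ✓; 4 stages ⇒ order 4.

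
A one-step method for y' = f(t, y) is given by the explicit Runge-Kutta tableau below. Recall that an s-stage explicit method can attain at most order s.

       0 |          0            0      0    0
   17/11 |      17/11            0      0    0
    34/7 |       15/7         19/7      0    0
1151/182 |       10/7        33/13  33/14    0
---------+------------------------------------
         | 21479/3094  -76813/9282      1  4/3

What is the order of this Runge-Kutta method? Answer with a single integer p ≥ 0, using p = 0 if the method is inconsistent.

2

b = (21479/3094, -76813/9282, 1, 4/3)
c = (0, 17/11, 34/7, 1151/182)
Ac = (0, 0, 323/77, 9792/637)
Σ b_i: 21479/3094·1 + (-76813/9282)·1 + 1·1 + 4/3·1 = 1 ✓
b·c: (-76813/9282)·17/11 + 1·34/7 + 4/3·1151/182 = 1/2 ✓
b·c²: (-76813/9282)·289/121 + 1·1156/49 + 4/3·1324801/33124 = 10412315/182182 ≠ 1/3 ⇒ order 2.
b·Ac: 1·323/77 + 4/3·9792/637 = 173009/7007 ≠ 1/6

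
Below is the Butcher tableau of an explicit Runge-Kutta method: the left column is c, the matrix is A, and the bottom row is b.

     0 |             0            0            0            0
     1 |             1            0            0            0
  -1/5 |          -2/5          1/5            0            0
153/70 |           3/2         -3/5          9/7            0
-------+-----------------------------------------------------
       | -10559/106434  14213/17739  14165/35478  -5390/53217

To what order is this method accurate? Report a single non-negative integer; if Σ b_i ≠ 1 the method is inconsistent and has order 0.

b = (-10559/106434, 14213/17739, 14165/35478, -5390/53217)
c = (0, 1, -1/5, 153/70)
Ac = (0, 0, 1/5, -6/7)
Σ b_i: (-10559/106434)·1 + 14213/17739·1 + 14165/35478·1 + (-5390/53217)·1 = 1 ✓
b·c: 14213/17739·1 + 14165/35478·(-1/5) + (-5390/53217)·153/70 = 1/2 ✓
b·c²: 14213/17739·1 + 14165/35478·1/25 + (-5390/53217)·23409/4900 = 1/3 ✓
b·Ac: 14165/35478·1/5 + (-5390/53217)·(-6/7) = 1/6 ✓
b·c³: 14213/17739·1 + 14165/35478·(-1/125) + (-5390/53217)·3581577/343000 = -1074337/4139100 ≠ 1/4 ⇒ order 3.
b·(c∘Ac): 14165/35478·(-1/25) + (-5390/53217)·(-459/245) = 30827/177390 ≠ 1/8
b·Ac²: 14165/35478·1/5 + (-5390/53217)·(-96/175) = 2669/19710 ≠ 1/12
b·A²c: (-5390/53217)·9/35 = -154/5913 ≠ 1/24

3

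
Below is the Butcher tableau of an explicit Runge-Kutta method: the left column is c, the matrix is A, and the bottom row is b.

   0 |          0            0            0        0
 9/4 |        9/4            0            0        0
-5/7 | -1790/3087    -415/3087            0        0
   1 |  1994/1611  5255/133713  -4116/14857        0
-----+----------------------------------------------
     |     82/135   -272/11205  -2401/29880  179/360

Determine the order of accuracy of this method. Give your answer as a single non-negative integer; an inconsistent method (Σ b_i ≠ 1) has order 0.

4

b = (82/135, -272/11205, -2401/29880, 179/360)
c = (0, 9/4, -5/7, 1)
Ac = (0, 0, -415/1372, 205/716)
Σ b_i: 82/135·1 + (-272/11205)·1 + (-2401/29880)·1 + 179/360·1 = 1 ✓
b·c: (-272/11205)·9/4 + (-2401/29880)·(-5/7) + 179/360·1 = 1/2 ✓
b·c²: (-272/11205)·81/16 + (-2401/29880)·25/49 + 179/360·1 = 1/3 ✓
b·Ac: (-2401/29880)·(-415/1372) + 179/360·205/716 = 1/6 ✓
b·c³: (-272/11205)·729/64 + (-2401/29880)·(-125/343) + 179/360·1 = 1/4 ✓
b·(c∘Ac): (-2401/29880)·2075/9604 + 179/360·205/716 = 1/8 ✓
b·Ac²: (-2401/29880)·(-3735/5488) + 179/360·165/2864 = 1/12 ✓
b·A²c: 179/360·15/179 = 1/24 ✓; 4 stages ⇒ order 4.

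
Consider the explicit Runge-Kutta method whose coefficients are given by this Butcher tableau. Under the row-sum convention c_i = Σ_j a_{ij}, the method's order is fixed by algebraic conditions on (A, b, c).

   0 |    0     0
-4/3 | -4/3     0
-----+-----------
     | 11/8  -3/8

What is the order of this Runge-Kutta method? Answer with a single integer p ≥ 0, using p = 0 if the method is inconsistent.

b = (11/8, -3/8)
c = (0, -4/3)
Σ b_i: 11/8·1 + (-3/8)·1 = 1 ✓
b·c: (-3/8)·(-4/3) = 1/2 ✓; 2 stages ⇒ order 2.

2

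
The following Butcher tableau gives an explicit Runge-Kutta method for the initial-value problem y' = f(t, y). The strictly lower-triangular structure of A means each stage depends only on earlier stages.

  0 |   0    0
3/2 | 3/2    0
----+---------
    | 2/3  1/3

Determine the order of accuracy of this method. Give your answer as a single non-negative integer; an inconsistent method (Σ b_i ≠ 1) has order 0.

2

b = (2/3, 1/3)
c = (0, 3/2)
Σ b_i: 2/3·1 + 1/3·1 = 1 ✓
b·c: 1/3·3/2 = 1/2 ✓; 2 stages ⇒ order 2.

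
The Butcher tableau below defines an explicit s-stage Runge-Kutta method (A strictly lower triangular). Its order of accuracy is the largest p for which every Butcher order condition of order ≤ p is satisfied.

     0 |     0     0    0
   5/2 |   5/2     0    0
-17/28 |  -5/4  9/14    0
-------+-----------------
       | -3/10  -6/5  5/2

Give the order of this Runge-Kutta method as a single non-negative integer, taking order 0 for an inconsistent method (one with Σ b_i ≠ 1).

b = (-3/10, -6/5, 5/2)
c = (0, 5/2, -17/28)
Ac = (0, 0, 45/28)
Σ b_i: (-3/10)·1 + (-6/5)·1 + 5/2·1 = 1 ✓
b·c: (-6/5)·5/2 + 5/2·(-17/28) = -253/56 ≠ 1/2 ⇒ order 1.

1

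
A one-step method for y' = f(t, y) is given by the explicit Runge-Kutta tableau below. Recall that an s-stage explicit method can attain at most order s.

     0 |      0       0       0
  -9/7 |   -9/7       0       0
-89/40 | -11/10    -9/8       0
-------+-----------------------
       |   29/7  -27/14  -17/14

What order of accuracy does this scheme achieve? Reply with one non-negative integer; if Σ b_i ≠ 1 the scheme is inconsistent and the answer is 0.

b = (29/7, -27/14, -17/14)
c = (0, -9/7, -89/40)
Ac = (0, 0, 81/56)
Σ b_i: 29/7·1 + (-27/14)·1 + (-17/14)·1 = 1 ✓
b·c: (-27/14)·(-9/7) + (-17/14)·(-89/40) = 20311/3920 ≠ 1/2 ⇒ order 1.

1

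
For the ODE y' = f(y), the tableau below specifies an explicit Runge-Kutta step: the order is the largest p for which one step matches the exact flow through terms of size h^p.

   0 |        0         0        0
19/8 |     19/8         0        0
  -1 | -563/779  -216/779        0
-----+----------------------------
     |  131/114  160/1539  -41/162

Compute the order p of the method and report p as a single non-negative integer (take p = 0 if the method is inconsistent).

3

b = (131/114, 160/1539, -41/162)
c = (0, 19/8, -1)
Ac = (0, 0, -27/41)
Σ b_i: 131/114·1 + 160/1539·1 + (-41/162)·1 = 1 ✓
b·c: 160/1539·19/8 + (-41/162)·(-1) = 1/2 ✓
b·c²: 160/1539·361/64 + (-41/162)·1 = 1/3 ✓
b·Ac: (-41/162)·(-27/41) = 1/6 ✓; 3 stages ⇒ order 3.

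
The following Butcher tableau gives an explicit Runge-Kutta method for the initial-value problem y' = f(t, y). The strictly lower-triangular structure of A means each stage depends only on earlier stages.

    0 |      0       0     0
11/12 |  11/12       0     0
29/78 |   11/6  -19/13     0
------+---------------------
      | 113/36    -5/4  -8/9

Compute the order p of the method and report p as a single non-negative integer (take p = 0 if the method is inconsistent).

b = (113/36, -5/4, -8/9)
c = (0, 11/12, 29/78)
Ac = (0, 0, -209/156)
Σ b_i: 113/36·1 + (-5/4)·1 + (-8/9)·1 = 1 ✓
b·c: (-5/4)·11/12 + (-8/9)·29/78 = -8291/5616 ≠ 1/2 ⇒ order 1.

1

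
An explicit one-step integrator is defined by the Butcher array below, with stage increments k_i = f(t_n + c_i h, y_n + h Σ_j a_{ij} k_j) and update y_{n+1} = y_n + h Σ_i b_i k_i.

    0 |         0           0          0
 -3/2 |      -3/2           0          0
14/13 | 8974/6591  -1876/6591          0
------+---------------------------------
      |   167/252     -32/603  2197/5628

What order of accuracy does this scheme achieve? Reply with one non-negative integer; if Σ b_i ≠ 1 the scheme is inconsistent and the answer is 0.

b = (167/252, -32/603, 2197/5628)
c = (0, -3/2, 14/13)
Ac = (0, 0, 938/2197)
Σ b_i: 167/252·1 + (-32/603)·1 + 2197/5628·1 = 1 ✓
b·c: (-32/603)·(-3/2) + 2197/5628·14/13 = 1/2 ✓
b·c²: (-32/603)·9/4 + 2197/5628·196/169 = 1/3 ✓
b·Ac: 2197/5628·938/2197 = 1/6 ✓; 3 stages ⇒ order 3.

3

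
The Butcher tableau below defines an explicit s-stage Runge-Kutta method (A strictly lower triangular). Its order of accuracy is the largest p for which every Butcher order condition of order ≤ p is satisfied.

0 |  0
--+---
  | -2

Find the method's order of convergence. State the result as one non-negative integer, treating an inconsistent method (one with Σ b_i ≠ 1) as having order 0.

b = (-2)
c = (0)
Σ b_i: (-2)·1 = -2 ≠ 1 ⇒ order 0.

0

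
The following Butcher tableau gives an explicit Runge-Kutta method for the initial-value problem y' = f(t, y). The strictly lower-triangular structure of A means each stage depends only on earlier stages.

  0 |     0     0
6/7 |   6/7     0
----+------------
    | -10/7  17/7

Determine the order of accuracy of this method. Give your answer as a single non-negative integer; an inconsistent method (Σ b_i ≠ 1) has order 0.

b = (-10/7, 17/7)
c = (0, 6/7)
Σ b_i: (-10/7)·1 + 17/7·1 = 1 ✓
b·c: 17/7·6/7 = 102/49 ≠ 1/2 ⇒ order 1.

1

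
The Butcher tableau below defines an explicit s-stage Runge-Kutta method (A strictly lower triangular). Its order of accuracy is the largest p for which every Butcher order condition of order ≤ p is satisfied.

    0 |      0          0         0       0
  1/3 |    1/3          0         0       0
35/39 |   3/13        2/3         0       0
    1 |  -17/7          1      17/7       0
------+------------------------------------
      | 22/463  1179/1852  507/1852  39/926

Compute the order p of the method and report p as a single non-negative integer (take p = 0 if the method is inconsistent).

b = (22/463, 1179/1852, 507/1852, 39/926)
c = (0, 1/3, 35/39, 1)
Ac = (0, 0, 2/9, 98/39)
Σ b_i: 22/463·1 + 1179/1852·1 + 507/1852·1 + 39/926·1 = 1 ✓
b·c: 1179/1852·1/3 + 507/1852·35/39 + 39/926·1 = 1/2 ✓
b·c²: 1179/1852·1/9 + 507/1852·1225/1521 + 39/926·1 = 1/3 ✓
b·Ac: 507/1852·2/9 + 39/926·98/39 = 1/6 ✓
b·c³: 1179/1852·1/27 + 507/1852·42875/59319 + 39/926·1 = 28555/108342 ≠ 1/4 ⇒ order 3.
b·(c∘Ac): 507/1852·70/351 + 39/926·98/39 = 1337/8334 ≠ 1/8
b·Ac²: 507/1852·2/27 + 39/926·1048/507 = 11629/108342 ≠ 1/12
b·A²c: 39/926·34/63 = 221/9723 ≠ 1/24

3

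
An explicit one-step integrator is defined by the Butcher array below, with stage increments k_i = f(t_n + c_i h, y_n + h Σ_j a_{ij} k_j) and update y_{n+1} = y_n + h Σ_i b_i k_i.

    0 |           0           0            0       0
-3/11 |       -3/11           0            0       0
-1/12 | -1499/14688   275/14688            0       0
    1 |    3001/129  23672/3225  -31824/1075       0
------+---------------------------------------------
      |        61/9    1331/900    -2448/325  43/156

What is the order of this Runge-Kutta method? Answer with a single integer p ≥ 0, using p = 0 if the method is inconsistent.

b = (61/9, 1331/900, -2448/325, 43/156)
c = (0, -3/11, -1/12, 1)
Ac = (0, 0, -25/4896, 20/43)
Σ b_i: 61/9·1 + 1331/900·1 + (-2448/325)·1 + 43/156·1 = 1 ✓
b·c: 1331/900·(-3/11) + (-2448/325)·(-1/12) + 43/156·1 = 1/2 ✓
b·c²: 1331/900·9/121 + (-2448/325)·1/144 + 43/156·1 = 1/3 ✓
b·Ac: (-2448/325)·(-25/4896) + 43/156·20/43 = 1/6 ✓
b·c³: 1331/900·(-27/1331) + (-2448/325)·(-1/1728) + 43/156·1 = 1/4 ✓
b·(c∘Ac): (-2448/325)·25/58752 + 43/156·20/43 = 1/8 ✓
b·Ac²: (-2448/325)·25/17952 + 43/156·161/473 = 1/12 ✓
b·A²c: 43/156·13/86 = 1/24 ✓; 4 stages ⇒ order 4.

4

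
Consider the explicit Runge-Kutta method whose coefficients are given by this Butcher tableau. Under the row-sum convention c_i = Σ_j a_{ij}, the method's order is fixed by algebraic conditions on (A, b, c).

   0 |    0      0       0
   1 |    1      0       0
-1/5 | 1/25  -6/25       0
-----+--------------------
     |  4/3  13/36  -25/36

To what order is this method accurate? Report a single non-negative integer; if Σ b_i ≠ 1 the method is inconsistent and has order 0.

b = (4/3, 13/36, -25/36)
c = (0, 1, -1/5)
Ac = (0, 0, -6/25)
Σ b_i: 4/3·1 + 13/36·1 + (-25/36)·1 = 1 ✓
b·c: 13/36·1 + (-25/36)·(-1/5) = 1/2 ✓
b·c²: 13/36·1 + (-25/36)·1/25 = 1/3 ✓
b·Ac: (-25/36)·(-6/25) = 1/6 ✓; 3 stages ⇒ order 3.

3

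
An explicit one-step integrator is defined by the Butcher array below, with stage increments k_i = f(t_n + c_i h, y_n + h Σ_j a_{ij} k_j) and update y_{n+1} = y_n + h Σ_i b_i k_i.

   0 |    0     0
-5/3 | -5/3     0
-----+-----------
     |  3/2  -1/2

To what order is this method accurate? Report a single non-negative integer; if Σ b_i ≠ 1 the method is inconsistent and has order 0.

b = (3/2, -1/2)
c = (0, -5/3)
Σ b_i: 3/2·1 + (-1/2)·1 = 1 ✓
b·c: (-1/2)·(-5/3) = 5/6 ≠ 1/2 ⇒ order 1.

1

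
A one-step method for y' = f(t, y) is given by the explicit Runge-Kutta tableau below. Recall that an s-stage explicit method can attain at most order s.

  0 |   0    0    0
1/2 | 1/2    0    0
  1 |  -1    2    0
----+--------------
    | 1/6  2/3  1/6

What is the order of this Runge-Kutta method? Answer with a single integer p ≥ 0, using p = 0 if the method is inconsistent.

3

b = (1/6, 2/3, 1/6)
c = (0, 1/2, 1)
Ac = (0, 0, 1)
Σ b_i: 1/6·1 + 2/3·1 + 1/6·1 = 1 ✓
b·c: 2/3·1/2 + 1/6·1 = 1/2 ✓
b·c²: 2/3·1/4 + 1/6·1 = 1/3 ✓
b·Ac: 1/6·1 = 1/6 ✓; 3 stages ⇒ order 3.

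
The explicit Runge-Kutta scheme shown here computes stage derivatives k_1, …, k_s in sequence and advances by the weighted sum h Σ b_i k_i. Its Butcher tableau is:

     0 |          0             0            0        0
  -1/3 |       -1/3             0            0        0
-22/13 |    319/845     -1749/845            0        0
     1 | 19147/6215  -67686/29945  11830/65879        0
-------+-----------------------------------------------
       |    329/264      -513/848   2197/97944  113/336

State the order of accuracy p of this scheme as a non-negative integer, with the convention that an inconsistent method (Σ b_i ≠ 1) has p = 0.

4

b = (329/264, -513/848, 2197/97944, 113/336)
c = (0, -1/3, -22/13, 1)
Ac = (0, 0, 583/845, 254/565)
Σ b_i: 329/264·1 + (-513/848)·1 + 2197/97944·1 + 113/336·1 = 1 ✓
b·c: (-513/848)·(-1/3) + 2197/97944·(-22/13) + 113/336·1 = 1/2 ✓
b·c²: (-513/848)·1/9 + 2197/97944·484/169 + 113/336·1 = 1/3 ✓
b·Ac: 2197/97944·583/845 + 113/336·254/565 = 1/6 ✓
b·c³: (-513/848)·(-1/27) + 2197/97944·(-10648/2197) + 113/336·1 = 1/4 ✓
b·(c∘Ac): 2197/97944·(-12826/10985) + 113/336·254/565 = 1/8 ✓
b·Ac²: 2197/97944·(-583/2535) + 113/336·446/1695 = 1/12 ✓
b·A²c: 113/336·14/113 = 1/24 ✓; 4 stages ⇒ order 4.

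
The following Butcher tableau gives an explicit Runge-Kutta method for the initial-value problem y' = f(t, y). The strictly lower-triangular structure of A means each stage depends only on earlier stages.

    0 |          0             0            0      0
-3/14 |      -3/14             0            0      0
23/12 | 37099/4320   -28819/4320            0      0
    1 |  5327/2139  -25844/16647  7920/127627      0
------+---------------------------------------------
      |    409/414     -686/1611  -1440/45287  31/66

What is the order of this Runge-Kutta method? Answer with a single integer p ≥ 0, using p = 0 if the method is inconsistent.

4

b = (409/414, -686/1611, -1440/45287, 31/66)
c = (0, -3/14, 23/12, 1)
Ac = (0, 0, 4117/2880, 14/31)
Σ b_i: 409/414·1 + (-686/1611)·1 + (-1440/45287)·1 + 31/66·1 = 1 ✓
b·c: (-686/1611)·(-3/14) + (-1440/45287)·23/12 + 31/66·1 = 1/2 ✓
b·c²: (-686/1611)·9/196 + (-1440/45287)·529/144 + 31/66·1 = 1/3 ✓
b·Ac: (-1440/45287)·4117/2880 + 31/66·14/31 = 1/6 ✓
b·c³: (-686/1611)·(-27/2744) + (-1440/45287)·12167/1728 + 31/66·1 = 1/4 ✓
b·(c∘Ac): (-1440/45287)·94691/34560 + 31/66·14/31 = 1/8 ✓
b·Ac²: (-1440/45287)·(-4117/13440) + 31/66·34/217 = 1/12 ✓
b·A²c: 31/66·11/124 = 1/24 ✓; 4 stages ⇒ order 4.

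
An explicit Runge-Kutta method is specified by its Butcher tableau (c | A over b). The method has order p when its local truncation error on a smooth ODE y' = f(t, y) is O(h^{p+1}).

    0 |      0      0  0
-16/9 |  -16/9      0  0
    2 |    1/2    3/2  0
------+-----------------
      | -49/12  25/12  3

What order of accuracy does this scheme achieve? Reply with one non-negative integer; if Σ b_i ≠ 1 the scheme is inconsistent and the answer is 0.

1

b = (-49/12, 25/12, 3)
c = (0, -16/9, 2)
Ac = (0, 0, -8/3)
Σ b_i: (-49/12)·1 + 25/12·1 + 3·1 = 1 ✓
b·c: 25/12·(-16/9) + 3·2 = 62/27 ≠ 1/2 ⇒ order 1.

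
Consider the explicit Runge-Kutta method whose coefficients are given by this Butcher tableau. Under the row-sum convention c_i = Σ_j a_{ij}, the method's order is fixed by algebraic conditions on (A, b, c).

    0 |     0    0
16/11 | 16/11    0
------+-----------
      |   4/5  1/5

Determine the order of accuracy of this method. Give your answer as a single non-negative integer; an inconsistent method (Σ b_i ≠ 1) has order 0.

1

b = (4/5, 1/5)
c = (0, 16/11)
Σ b_i: 4/5·1 + 1/5·1 = 1 ✓
b·c: 1/5·16/11 = 16/55 ≠ 1/2 ⇒ order 1.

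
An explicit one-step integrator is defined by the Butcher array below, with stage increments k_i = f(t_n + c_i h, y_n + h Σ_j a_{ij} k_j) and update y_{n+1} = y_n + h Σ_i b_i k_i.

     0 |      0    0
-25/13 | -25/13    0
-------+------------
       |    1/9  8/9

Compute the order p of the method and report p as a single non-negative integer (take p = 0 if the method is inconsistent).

1

b = (1/9, 8/9)
c = (0, -25/13)
Σ b_i: 1/9·1 + 8/9·1 = 1 ✓
b·c: 8/9·(-25/13) = -200/117 ≠ 1/2 ⇒ order 1.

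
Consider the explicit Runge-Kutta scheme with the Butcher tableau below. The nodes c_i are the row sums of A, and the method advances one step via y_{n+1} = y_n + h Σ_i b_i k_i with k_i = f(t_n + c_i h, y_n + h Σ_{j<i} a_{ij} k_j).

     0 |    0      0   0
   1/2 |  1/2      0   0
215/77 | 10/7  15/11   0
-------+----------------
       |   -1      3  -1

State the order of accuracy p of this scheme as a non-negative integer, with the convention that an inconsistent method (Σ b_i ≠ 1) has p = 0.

b = (-1, 3, -1)
c = (0, 1/2, 215/77)
Ac = (0, 0, 15/22)
Σ b_i: (-1)·1 + 3·1 + (-1)·1 = 1 ✓
b·c: 3·1/2 + (-1)·215/77 = -199/154 ≠ 1/2 ⇒ order 1.

1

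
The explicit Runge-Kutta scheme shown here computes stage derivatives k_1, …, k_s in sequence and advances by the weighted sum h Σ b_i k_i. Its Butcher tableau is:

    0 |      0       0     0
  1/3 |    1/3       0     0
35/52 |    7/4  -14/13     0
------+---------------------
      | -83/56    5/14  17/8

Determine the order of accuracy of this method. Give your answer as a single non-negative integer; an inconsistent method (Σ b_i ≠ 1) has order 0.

1

b = (-83/56, 5/14, 17/8)
c = (0, 1/3, 35/52)
Ac = (0, 0, -14/39)
Σ b_i: (-83/56)·1 + 5/14·1 + 17/8·1 = 1 ✓
b·c: 5/14·1/3 + 17/8·35/52 = 13535/8736 ≠ 1/2 ⇒ order 1.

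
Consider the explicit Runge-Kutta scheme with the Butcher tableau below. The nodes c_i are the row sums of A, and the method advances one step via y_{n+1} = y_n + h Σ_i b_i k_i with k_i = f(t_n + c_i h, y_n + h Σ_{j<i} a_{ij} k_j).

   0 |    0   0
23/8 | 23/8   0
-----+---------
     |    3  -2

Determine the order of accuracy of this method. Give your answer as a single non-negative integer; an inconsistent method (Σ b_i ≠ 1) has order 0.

b = (3, -2)
c = (0, 23/8)
Σ b_i: 3·1 + (-2)·1 = 1 ✓
b·c: (-2)·23/8 = -23/4 ≠ 1/2 ⇒ order 1.

1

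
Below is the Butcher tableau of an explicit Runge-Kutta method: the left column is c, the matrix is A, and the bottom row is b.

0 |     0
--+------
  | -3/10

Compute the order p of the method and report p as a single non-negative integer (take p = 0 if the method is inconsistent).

b = (-3/10)
c = (0)
Σ b_i: (-3/10)·1 = -3/10 ≠ 1 ⇒ order 0.

0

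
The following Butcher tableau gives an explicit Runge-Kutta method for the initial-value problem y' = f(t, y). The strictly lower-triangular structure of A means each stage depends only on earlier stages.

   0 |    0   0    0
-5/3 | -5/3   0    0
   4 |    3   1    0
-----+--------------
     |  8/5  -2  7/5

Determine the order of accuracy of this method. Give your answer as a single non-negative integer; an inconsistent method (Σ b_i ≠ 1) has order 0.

1

b = (8/5, -2, 7/5)
c = (0, -5/3, 4)
Ac = (0, 0, -5/3)
Σ b_i: 8/5·1 + (-2)·1 + 7/5·1 = 1 ✓
b·c: (-2)·(-5/3) + 7/5·4 = 134/15 ≠ 1/2 ⇒ order 1.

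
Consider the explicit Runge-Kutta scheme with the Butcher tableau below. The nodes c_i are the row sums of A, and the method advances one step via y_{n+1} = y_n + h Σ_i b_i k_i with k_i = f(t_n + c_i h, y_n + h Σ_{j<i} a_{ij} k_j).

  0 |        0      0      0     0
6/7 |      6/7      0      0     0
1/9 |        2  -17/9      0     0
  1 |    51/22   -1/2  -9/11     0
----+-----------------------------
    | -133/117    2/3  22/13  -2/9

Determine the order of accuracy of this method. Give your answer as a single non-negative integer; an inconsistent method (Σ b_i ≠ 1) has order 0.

b = (-133/117, 2/3, 22/13, -2/9)
c = (0, 6/7, 1/9, 1)
Ac = (0, 0, -34/21, -40/77)
Σ b_i: (-133/117)·1 + 2/3·1 + 22/13·1 + (-2/9)·1 = 1 ✓
b·c: 2/3·6/7 + 22/13·1/9 + (-2/9)·1 = 440/819 ≠ 1/2 ⇒ order 1.

1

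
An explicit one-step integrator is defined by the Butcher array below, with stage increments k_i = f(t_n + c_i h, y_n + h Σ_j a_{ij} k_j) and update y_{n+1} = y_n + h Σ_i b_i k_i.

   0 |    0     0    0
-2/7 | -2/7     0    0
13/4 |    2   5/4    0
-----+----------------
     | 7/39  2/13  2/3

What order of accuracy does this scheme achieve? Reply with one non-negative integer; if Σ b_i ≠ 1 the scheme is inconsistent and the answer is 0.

1

b = (7/39, 2/13, 2/3)
c = (0, -2/7, 13/4)
Ac = (0, 0, -5/14)
Σ b_i: 7/39·1 + 2/13·1 + 2/3·1 = 1 ✓
b·c: 2/13·(-2/7) + 2/3·13/4 = 1159/546 ≠ 1/2 ⇒ order 1.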